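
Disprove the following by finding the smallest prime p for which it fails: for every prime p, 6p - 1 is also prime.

p = 11

We need the least prime p for which 6p - 1 is not prime.
p = 2: 6p - 1 = 11, prime.
p = 3: 6p - 1 = 17, prime.
p = 5: 6p - 1 = 29, prime.
p = 7: 6p - 1 = 41, prime.
p = 11: 6p - 1 = 65 = 5 × 13, not prime.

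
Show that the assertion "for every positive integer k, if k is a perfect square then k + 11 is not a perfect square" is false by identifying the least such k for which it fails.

k = 25

We need the least positive integer k for which k is a perfect square but k + 11 is a perfect square.
k = 1: 1 + 11 = 12, not a perfect square.
k = 4: 4 + 11 = 15, not a perfect square.
k = 9: 9 + 11 = 20, not a perfect square.
k = 16: 16 + 11 = 27, not a perfect square.
k = 25: 25 = 5² and 25 + 11 = 36 = 6².
Hence k = 25 is a counterexample.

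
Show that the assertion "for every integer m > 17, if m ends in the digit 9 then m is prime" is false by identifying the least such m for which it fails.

For m = 19, 29 the conclusion holds.
m = 39: 39 ends in 9; 39 = 3 × 13, composite.
Hence m = 39 is a counterexample.

m = 39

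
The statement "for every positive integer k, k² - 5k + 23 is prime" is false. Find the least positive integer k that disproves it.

We need the least positive integer k for which k² - 5k + 23 is not prime.
For k = 1, 2, 3, 4, …, 16, 17, 18 the conclusion holds.
k = 19: k² - 5k + 23 = 289 = 17 × 17, composite.

k = 19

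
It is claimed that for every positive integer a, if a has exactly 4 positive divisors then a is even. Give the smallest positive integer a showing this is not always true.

The first 4 eligible values, up to a = 14, all satisfy the conclusion.
a = 15: divisors of 15: 1, 3, 5, 15; 15 is odd.

a = 15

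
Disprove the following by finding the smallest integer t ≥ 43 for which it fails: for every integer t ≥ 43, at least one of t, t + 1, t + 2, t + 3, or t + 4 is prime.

t = 48

For t = 43, 44, 45, 46, 47 the conclusion holds.
t = 48: 48 = 2 × 24; 49 = 7 × 7; 50 = 2 × 25; 51 = 3 × 17; 52 = 2 × 26 — all composite.
Hence t = 48 is a counterexample.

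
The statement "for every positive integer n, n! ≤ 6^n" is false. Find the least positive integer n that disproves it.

A counterexample is any positive integer n such that n! > 6^n; we check each in order.
For n = 1, 2, 3, 4, …, 11, 12, 13 the conclusion holds.
n = 14: n! = 87178291200 and 6^n = 78364164096, so 87178291200 > 78364164096.
So n = 14 is the smallest counterexample.

n = 14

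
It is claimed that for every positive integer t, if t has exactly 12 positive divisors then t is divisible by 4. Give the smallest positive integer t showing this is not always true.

A counterexample is any positive integer t such that t has exactly 12 positive divisors but t is not divisible by 4; we check each in order.
For t = 60, 72, 84 the conclusion holds.
t = 90: τ(90) = 12; 90 mod 4 = 2.
Thus t = 90 disproves the claim, and no smaller t works.

t = 90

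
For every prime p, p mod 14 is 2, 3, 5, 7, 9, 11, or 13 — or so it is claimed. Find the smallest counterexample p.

p = 29

We need the least prime p for which the claim fails.
For p = 2, 3, 5, 7, 11, 13, 17, 19, 23 the conclusion holds.
p = 29: 29 mod 14 = 1 — not in {2, 3, 5, 7, 9, 11, 13}.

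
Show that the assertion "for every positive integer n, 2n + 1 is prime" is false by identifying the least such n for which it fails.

n = 4

A counterexample is any positive integer n such that 2n + 1 is not prime; we check each in order.
n = 1: 2n + 1 = 3, prime.
n = 2: 2n + 1 = 5, prime.
n = 3: 2n + 1 = 7, prime.
n = 4: 2n + 1 = 9 = 3 × 3, composite.
So n = 4 is the smallest counterexample.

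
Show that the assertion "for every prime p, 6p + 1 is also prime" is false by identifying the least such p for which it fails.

p = 19

A counterexample is any prime p such that 6p + 1 is not prime; we check each in order.
For p = 2, 3, 5, 7, 11, 13, 17 the conclusion holds.
p = 19: 6p + 1 = 115 = 5 × 23, not prime.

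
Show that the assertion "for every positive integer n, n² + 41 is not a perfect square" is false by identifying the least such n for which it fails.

Check each positive integer n in order until n² + 41 is a perfect square.
The first 19 eligible values, up to n = 19, all satisfy the conclusion.
n = 20: 20² + 41 = 441 = 21², a perfect square.

n = 20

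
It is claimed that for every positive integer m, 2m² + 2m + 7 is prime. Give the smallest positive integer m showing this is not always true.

m = 6

A counterexample is any positive integer m such that 2m² + 2m + 7 is not prime; we check each in order.
For m = 1, 2, 3, 4, 5 the conclusion holds.
m = 6: 2m² + 2m + 7 = 91 = 7 × 13, composite.
Thus m = 6 disproves the claim, and no smaller m works.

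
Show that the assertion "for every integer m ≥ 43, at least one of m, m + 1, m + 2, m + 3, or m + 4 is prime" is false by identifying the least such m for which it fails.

m = 48

We need the least integer m ≥ 43 for which m, m + 1, m + 2, m + 3, m + 4 are all composite.
For m = 43, 44, 45, 46, 47 the conclusion holds.
m = 48: 48 = 2 × 24; 49 = 7 × 7; 50 = 2 × 25; 51 = 3 × 17; 52 = 2 × 26 — all composite.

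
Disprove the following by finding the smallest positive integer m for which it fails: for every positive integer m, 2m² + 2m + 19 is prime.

m = 18

Check each positive integer m in order until 2m² + 2m + 19 is not prime.
For m = 1, 2, 3, 4, …, 15, 16, 17 the conclusion holds.
m = 18: 2m² + 2m + 19 = 703 = 19 × 37, composite.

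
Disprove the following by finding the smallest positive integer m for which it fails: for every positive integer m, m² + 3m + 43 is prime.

We need the least positive integer m for which m² + 3m + 43 is not prime.
For m = 1, 2, 3, 4, …, 36, 37, 38 the conclusion holds.
m = 39: m² + 3m + 43 = 1681 = 41 × 41, composite.
So m = 39 is the smallest counterexample.

m = 39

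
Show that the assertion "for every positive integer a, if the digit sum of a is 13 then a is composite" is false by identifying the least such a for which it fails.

Check each positive integer a in order until the digit sum of a is 13 but a is prime.
For a = 49, 58 the conclusion holds.
a = 67: digit sum 13; 67 is prime, not composite.
Thus a = 67 disproves the claim, and no smaller a works.

a = 67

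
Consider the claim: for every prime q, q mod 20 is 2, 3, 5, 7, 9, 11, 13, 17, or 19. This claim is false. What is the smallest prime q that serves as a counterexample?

q = 41

For q = 2, 3, 5, 7, …, 29, 31, 37 the conclusion holds.
q = 41: 41 mod 20 = 1 — not in {2, 3, 5, 7, 9, 11, 13, 17, 19}.
Hence q = 41 is a counterexample.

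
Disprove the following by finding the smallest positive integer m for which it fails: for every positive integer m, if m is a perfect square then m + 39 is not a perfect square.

m = 25

We need the least positive integer m for which m is a perfect square but m + 39 is a perfect square.
For m = 1, 4, 9, 16 the conclusion holds.
m = 25: 25 = 5² and 25 + 39 = 64 = 8².
So m = 25 is the smallest counterexample.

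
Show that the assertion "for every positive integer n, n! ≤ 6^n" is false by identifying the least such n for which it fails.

We need the least positive integer n for which n! > 6^n.
For n = 1, 2, 3, 4, …, 11, 12, 13 the conclusion holds.
n = 14: n! = 87178291200 and 6^n = 78364164096, so 87178291200 > 78364164096.

n = 14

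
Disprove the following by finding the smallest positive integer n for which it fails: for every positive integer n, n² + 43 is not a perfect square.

n = 21

A counterexample is any positive integer n such that n² + 43 is a perfect square; we check each in order.
For n = 1, 2, 3, 4, …, 18, 19, 20 the conclusion holds.
n = 21: 21² + 43 = 484 = 22², a perfect square.
Thus n = 21 disproves the claim, and no smaller n works.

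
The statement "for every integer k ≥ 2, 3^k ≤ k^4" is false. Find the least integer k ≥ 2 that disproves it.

We need the least integer k ≥ 2 for which 3^k > k^4.
k = 2: 3^k = 9 and k^4 = 16, so 9 ≤ 16.
k = 3: 3^k = 27 and k^4 = 81, so 27 ≤ 81.
k = 4: 3^k = 81 and k^4 = 256, so 81 ≤ 256.
k = 5: 3^k = 243 and k^4 = 625, so 243 ≤ 625.
k = 6: 3^k = 729 and k^4 = 1296, so 729 ≤ 1296.
k = 7: 3^k = 2187 and k^4 = 2401, so 2187 ≤ 2401.
k = 8: 3^k = 6561 and k^4 = 4096, so 6561 > 4096.

k = 8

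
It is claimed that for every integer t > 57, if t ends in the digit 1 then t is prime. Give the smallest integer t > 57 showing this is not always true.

t = 61: 61 ends in 1 and is prime.
t = 71: 71 ends in 1 and is prime.
t = 81: 81 ends in 1; 81 = 3 × 27, composite.
So t = 81 is the smallest counterexample.

t = 81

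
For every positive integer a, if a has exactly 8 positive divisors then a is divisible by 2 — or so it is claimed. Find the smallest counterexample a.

a = 105

A counterexample is any positive integer a such that a has exactly 8 positive divisors but a is not divisible by 2; we check each in order.
For a = 24, 30, 40, 42, …, 88, 102, 104 the conclusion holds.
a = 105: τ(105) = 8; 105 mod 2 = 1.
So a = 105 is the smallest counterexample.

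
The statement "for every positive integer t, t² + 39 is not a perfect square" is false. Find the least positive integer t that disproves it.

t = 5

t = 1: 1² + 39 = 40, not a perfect square.
t = 2: 2² + 39 = 43, not a perfect square.
t = 3: 3² + 39 = 48, not a perfect square.
t = 4: 4² + 39 = 55, not a perfect square.
t = 5: 5² + 39 = 64 = 8², a perfect square.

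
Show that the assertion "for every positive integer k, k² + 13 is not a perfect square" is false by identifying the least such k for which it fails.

Check each positive integer k in order until k² + 13 is a perfect square.
For k = 1, 2, 3, 4, 5 the conclusion holds.
k = 6: 6² + 13 = 49 = 7², a perfect square.

k = 6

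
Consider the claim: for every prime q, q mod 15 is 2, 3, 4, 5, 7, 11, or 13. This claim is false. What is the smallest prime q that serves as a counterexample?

q = 23

Check each prime q in order until the claim fails.
For q = 2, 3, 5, 7, 11, 13, 17, 19 the conclusion holds.
q = 23: 23 mod 15 = 8 — not in {2, 3, 4, 5, 7, 11, 13}.
So q = 23 is the smallest counterexample.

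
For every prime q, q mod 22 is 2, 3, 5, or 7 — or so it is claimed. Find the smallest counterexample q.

A counterexample is any prime q such that the claim fails; we check each in order.
The first 4 eligible values, up to q = 7, all satisfy the conclusion.
q = 11: 11 mod 22 = 11 — not in {2, 3, 5, 7}.

q = 11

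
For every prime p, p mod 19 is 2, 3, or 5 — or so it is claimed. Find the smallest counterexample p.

p = 7

p = 2: 2 mod 19 = 2.
p = 3: 3 mod 19 = 3.
p = 5: 5 mod 19 = 5.
p = 7: 7 mod 19 = 7 — not in {2, 3, 5}.
Thus p = 7 disproves the claim, and no smaller p works.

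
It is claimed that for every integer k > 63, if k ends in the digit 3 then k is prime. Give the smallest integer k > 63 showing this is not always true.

k = 93

For k = 73, 83 the conclusion holds.
k = 93: 93 ends in 3; 93 = 3 × 31, composite.
So k = 93 is the smallest counterexample.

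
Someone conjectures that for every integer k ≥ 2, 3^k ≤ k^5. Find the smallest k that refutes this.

For k = 2, 3, 4, 5, 6, 7, 8, 9, 10 the conclusion holds.
k = 11: 3^k = 177147 and k^5 = 161051, so 177147 > 161051.
Hence k = 11 is a counterexample.

k = 11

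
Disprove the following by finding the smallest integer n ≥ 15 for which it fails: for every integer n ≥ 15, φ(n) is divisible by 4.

A counterexample is any integer n ≥ 15 such that φ(n) is not divisible by 4; we check each in order.
For n = 15, 16, 17 the conclusion holds.
n = 18: φ(18) = 6; 6 mod 4 = 2.

n = 18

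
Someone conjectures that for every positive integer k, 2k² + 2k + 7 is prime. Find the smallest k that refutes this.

k = 6

k = 1: 2k² + 2k + 7 = 11, prime.
k = 2: 2k² + 2k + 7 = 19, prime.
k = 3: 2k² + 2k + 7 = 31, prime.
k = 4: 2k² + 2k + 7 = 47, prime.
k = 5: 2k² + 2k + 7 = 67, prime.
k = 6: 2k² + 2k + 7 = 91 = 7 × 13, composite.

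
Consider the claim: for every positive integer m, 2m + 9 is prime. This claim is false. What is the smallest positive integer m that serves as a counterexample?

m = 3

Check each positive integer m in order until 2m + 9 is not prime.
m = 1: 2m + 9 = 11, prime.
m = 2: 2m + 9 = 13, prime.
m = 3: 2m + 9 = 15 = 3 × 5, composite.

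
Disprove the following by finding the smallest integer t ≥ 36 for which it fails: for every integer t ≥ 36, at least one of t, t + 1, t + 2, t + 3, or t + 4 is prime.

For t = 36, 37, 38, 39, …, 45, 46, 47 the conclusion holds.
t = 48: 48 = 2 × 24; 49 = 7 × 7; 50 = 2 × 25; 51 = 3 × 17; 52 = 2 × 26 — all composite.

t = 48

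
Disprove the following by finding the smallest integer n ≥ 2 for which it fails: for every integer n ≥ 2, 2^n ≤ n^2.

Check each integer n ≥ 2 in order until 2^n > n^2.
n = 2: 2^n = 4 and n^2 = 4, so 4 ≤ 4.
n = 3: 2^n = 8 and n^2 = 9, so 8 ≤ 9.
n = 4: 2^n = 16 and n^2 = 16, so 16 ≤ 16.
n = 5: 2^n = 32 and n^2 = 25, so 32 > 25.
Thus n = 5 disproves the claim, and no smaller n works.

n = 5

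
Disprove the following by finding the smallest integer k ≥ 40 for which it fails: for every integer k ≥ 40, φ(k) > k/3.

A counterexample is any integer k ≥ 40 such that the claim fails; we check each in order.
k = 40: φ(40) = 16 and 40/3 = 40/3, so φ(40) > 40/3.
k = 41: φ(41) = 40 and 41/3 = 41/3, so φ(41) > 41/3.
k = 42: φ(42) = 12 and 42/3 = 14, so φ(42) ≤ 42/3.
So k = 42 is the smallest counterexample.

k = 42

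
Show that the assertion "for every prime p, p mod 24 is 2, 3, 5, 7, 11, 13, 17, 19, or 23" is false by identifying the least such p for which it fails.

Check each prime p in order until the claim fails.
For p = 2, 3, 5, 7, …, 61, 67, 71 the conclusion holds.
p = 73: 73 mod 24 = 1 — not in {2, 3, 5, 7, 11, 13, 17, 19, 23}.
So p = 73 is the smallest counterexample.

p = 73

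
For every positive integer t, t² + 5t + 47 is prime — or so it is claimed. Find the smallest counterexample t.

t = 38

For t = 1, 2, 3, 4, …, 35, 36, 37 the conclusion holds.
t = 38: t² + 5t + 47 = 1681 = 41 × 41, composite.
So t = 38 is the smallest counterexample.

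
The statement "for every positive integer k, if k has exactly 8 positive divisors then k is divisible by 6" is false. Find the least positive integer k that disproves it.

We need the least positive integer k for which k has exactly 8 positive divisors but k is not divisible by 6.
k = 24: τ(24) = 8; 24 mod 6 = 0.
k = 30: τ(30) = 8; 30 mod 6 = 0.
k = 40: τ(40) = 8; 40 mod 6 = 4.

k = 40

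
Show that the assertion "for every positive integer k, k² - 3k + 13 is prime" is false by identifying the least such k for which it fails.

k = 12

For k = 1, 2, 3, 4, …, 9, 10, 11 the conclusion holds.
k = 12: k² - 3k + 13 = 121 = 11 × 11, composite.
Thus k = 12 disproves the claim, and no smaller k works.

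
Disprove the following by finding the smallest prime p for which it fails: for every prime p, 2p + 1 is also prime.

p = 7

For p = 2, 3, 5 the conclusion holds.
p = 7: 2p + 1 = 15 = 3 × 5, not prime.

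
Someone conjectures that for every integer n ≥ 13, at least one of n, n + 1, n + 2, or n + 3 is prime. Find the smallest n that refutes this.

n = 24

We need the least integer n ≥ 13 for which n, n + 1, n + 2, n + 3 are all composite.
The first 11 eligible values, up to n = 23, all satisfy the conclusion.
n = 24: 24 = 2 × 12; 25 = 5 × 5; 26 = 2 × 13; 27 = 3 × 9 — all composite.
Hence n = 24 is a counterexample.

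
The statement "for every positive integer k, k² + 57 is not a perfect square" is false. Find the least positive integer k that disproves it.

Check each positive integer k in order until k² + 57 is a perfect square.
The first 7 eligible values, up to k = 7, all satisfy the conclusion.
k = 8: 8² + 57 = 121 = 11², a perfect square.

k = 8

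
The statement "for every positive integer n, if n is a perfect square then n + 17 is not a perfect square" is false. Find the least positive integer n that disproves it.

n = 64

A counterexample is any positive integer n such that n is a perfect square but n + 17 is a perfect square; we check each in order.
n = 1: 1 + 17 = 18, not a perfect square.
n = 4: 4 + 17 = 21, not a perfect square.
n = 9: 9 + 17 = 26, not a perfect square.
n = 16: 16 + 17 = 33, not a perfect square.
n = 25: 25 + 17 = 42, not a perfect square.
n = 36: 36 + 17 = 53, not a perfect square.
n = 49: 49 + 17 = 66, not a perfect square.
n = 64: 64 = 8² and 64 + 17 = 81 = 9².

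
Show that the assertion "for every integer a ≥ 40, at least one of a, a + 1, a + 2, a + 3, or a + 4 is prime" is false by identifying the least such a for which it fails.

A counterexample is any integer a ≥ 40 such that a, a + 1, a + 2, a + 3, a + 4 are all composite; we check each in order.
For a = 40, 41, 42, 43, 44, 45, 46, 47 the conclusion holds.
a = 48: 48 = 2 × 24; 49 = 7 × 7; 50 = 2 × 25; 51 = 3 × 17; 52 = 2 × 26 — all composite.
Thus a = 48 disproves the claim, and no smaller a works.

a = 48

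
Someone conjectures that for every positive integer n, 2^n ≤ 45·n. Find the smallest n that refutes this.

n = 9

The first 8 eligible values, up to n = 8, all satisfy the conclusion.
n = 9: 2^n = 512 and 45·n = 405, so 512 > 405.
So n = 9 is the smallest counterexample.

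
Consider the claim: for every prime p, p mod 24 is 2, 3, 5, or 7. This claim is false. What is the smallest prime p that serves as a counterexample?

A counterexample is any prime p such that the claim fails; we check each in order.
For p = 2, 3, 5, 7 the conclusion holds.
p = 11: 11 mod 24 = 11 — not in {2, 3, 5, 7}.

p = 11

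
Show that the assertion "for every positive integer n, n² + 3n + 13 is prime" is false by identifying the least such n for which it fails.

The first 8 eligible values, up to n = 8, all satisfy the conclusion.
n = 9: n² + 3n + 13 = 121 = 11 × 11, composite.

n = 9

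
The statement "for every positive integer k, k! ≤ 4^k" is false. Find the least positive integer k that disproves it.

The first 8 eligible values, up to k = 8, all satisfy the conclusion.
k = 9: k! = 362880 and 4^k = 262144, so 362880 > 262144.
So k = 9 is the smallest counterexample.

k = 9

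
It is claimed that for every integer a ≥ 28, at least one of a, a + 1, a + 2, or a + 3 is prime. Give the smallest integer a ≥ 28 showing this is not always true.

For a = 28, 29, 30, 31 the conclusion holds.
a = 32: 32 = 2 × 16; 33 = 3 × 11; 34 = 2 × 17; 35 = 5 × 7 — all composite.
Thus a = 32 disproves the claim, and no smaller a works.

a = 32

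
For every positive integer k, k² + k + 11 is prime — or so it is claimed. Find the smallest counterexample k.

A counterexample is any positive integer k such that k² + k + 11 is not prime; we check each in order.
For k = 1, 2, 3, 4, 5, 6, 7, 8, 9 the conclusion holds.
k = 10: k² + k + 11 = 121 = 11 × 11, composite.

k = 10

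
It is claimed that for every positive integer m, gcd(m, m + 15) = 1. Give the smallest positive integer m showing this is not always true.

m = 3

A counterexample is any positive integer m such that gcd(m, m + 15) > 1; we check each in order.
m = 1: gcd(1, 16) = 1.
m = 2: gcd(2, 17) = 1.
m = 3: gcd(3, 18) = 3.
So m = 3 is the smallest counterexample.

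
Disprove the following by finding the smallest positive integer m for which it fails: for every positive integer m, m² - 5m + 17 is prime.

Check each positive integer m in order until m² - 5m + 17 is not prime.
The first 12 eligible values, up to m = 12, all satisfy the conclusion.
m = 13: m² - 5m + 17 = 121 = 11 × 11, composite.

m = 13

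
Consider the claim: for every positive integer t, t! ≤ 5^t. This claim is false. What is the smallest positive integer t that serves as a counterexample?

t = 12

A counterexample is any positive integer t such that t! > 5^t; we check each in order.
For t = 1, 2, 3, 4, …, 9, 10, 11 the conclusion holds.
t = 12: t! = 479001600 and 5^t = 244140625, so 479001600 > 244140625.
Hence t = 12 is a counterexample.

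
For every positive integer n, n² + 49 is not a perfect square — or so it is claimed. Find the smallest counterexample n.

n = 24

Check each positive integer n in order until n² + 49 is a perfect square.
For n = 1, 2, 3, 4, …, 21, 22, 23 the conclusion holds.
n = 24: 24² + 49 = 625 = 25², a perfect square.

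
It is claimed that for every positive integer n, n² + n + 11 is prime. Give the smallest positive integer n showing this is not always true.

n = 10

For n = 1, 2, 3, 4, 5, 6, 7, 8, 9 the conclusion holds.
n = 10: n² + n + 11 = 121 = 11 × 11, composite.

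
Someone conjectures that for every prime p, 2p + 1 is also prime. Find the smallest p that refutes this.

p = 7

A counterexample is any prime p such that 2p + 1 is not prime; we check each in order.
p = 2: 2p + 1 = 5, prime.
p = 3: 2p + 1 = 7, prime.
p = 5: 2p + 1 = 11, prime.
p = 7: 2p + 1 = 15 = 3 × 5, not prime.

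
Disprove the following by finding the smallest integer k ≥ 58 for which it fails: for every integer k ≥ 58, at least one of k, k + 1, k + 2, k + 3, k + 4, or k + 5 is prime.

For k = 58, 59, 60, 61, …, 87, 88, 89 the conclusion holds.
k = 90: 90 = 2 × 45; 91 = 7 × 13; 92 = 2 × 46; 93 = 3 × 31; 94 = 2 × 47; 95 = 5 × 19 — all composite.
Hence k = 90 is a counterexample.

k = 90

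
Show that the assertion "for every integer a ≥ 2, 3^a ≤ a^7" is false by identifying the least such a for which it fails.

a = 19

A counterexample is any integer a ≥ 2 such that 3^a > a^7; we check each in order.
The first 17 eligible values, up to a = 18, all satisfy the conclusion.
a = 19: 3^a = 1162261467 and a^7 = 893871739, so 1162261467 > 893871739.
Thus a = 19 disproves the claim, and no smaller a works.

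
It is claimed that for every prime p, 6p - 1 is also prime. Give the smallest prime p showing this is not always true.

The first 4 eligible values, up to p = 7, all satisfy the conclusion.
p = 11: 6p - 1 = 65 = 5 × 13, not prime.
Hence p = 11 is a counterexample.

p = 11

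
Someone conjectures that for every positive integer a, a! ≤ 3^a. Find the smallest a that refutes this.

a = 7

Check each positive integer a in order until a! > 3^a.
The first 6 eligible values, up to a = 6, all satisfy the conclusion.
a = 7: a! = 5040 and 3^a = 2187, so 5040 > 2187.
Hence a = 7 is a counterexample.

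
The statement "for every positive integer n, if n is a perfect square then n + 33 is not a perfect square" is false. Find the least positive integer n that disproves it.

A counterexample is any positive integer n such that n is a perfect square but n + 33 is a perfect square; we check each in order.
For n = 1, 4, 9 the conclusion holds.
n = 16: 16 = 4² and 16 + 33 = 49 = 7².
Hence n = 16 is a counterexample.

n = 16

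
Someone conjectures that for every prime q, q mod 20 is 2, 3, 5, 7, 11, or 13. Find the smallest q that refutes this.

Check each prime q in order until the claim fails.
The first 6 eligible values, up to q = 13, all satisfy the conclusion.
q = 17: 17 mod 20 = 17 — not in {2, 3, 5, 7, 11, 13}.

q = 17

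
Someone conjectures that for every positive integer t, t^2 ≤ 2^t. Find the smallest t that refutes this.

We need the least positive integer t for which t^2 > 2^t.
For t = 1, 2 the conclusion holds.
t = 3: t^2 = 9 and 2^t = 8, so 9 > 8.
Thus t = 3 disproves the claim, and no smaller t works.

t = 3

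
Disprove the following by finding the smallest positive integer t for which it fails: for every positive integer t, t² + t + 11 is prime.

Check each positive integer t in order until t² + t + 11 is not prime.
For t = 1, 2, 3, 4, 5, 6, 7, 8, 9 the conclusion holds.
t = 10: t² + t + 11 = 121 = 11 × 11, composite.
So t = 10 is the smallest counterexample.

t = 10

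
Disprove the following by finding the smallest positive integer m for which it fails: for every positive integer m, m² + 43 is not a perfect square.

m = 21

We need the least positive integer m for which m² + 43 is a perfect square.
For m = 1, 2, 3, 4, …, 18, 19, 20 the conclusion holds.
m = 21: 21² + 43 = 484 = 22², a perfect square.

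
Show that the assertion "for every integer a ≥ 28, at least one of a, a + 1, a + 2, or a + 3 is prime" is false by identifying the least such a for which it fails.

A counterexample is any integer a ≥ 28 such that a, a + 1, a + 2, a + 3 are all composite; we check each in order.
For a = 28, 29, 30, 31 the conclusion holds.
a = 32: 32 = 2 × 16; 33 = 3 × 11; 34 = 2 × 17; 35 = 5 × 7 — all composite.
Hence a = 32 is a counterexample.

a = 32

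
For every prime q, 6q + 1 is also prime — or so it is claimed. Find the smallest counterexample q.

q = 19

For q = 2, 3, 5, 7, 11, 13, 17 the conclusion holds.
q = 19: 6q + 1 = 115 = 5 × 23, not prime.
Hence q = 19 is a counterexample.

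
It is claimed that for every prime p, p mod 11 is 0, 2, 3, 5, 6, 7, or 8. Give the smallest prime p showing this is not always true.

A counterexample is any prime p such that the claim fails; we check each in order.
p = 2: 2 mod 11 = 2.
p = 3: 3 mod 11 = 3.
p = 5: 5 mod 11 = 5.
p = 7: 7 mod 11 = 7.
p = 11: 11 mod 11 = 0.
p = 13: 13 mod 11 = 2.
p = 17: 17 mod 11 = 6.
p = 19: 19 mod 11 = 8.
p = 23: 23 mod 11 = 1 — not in {0, 2, 3, 5, 6, 7, 8}.
So p = 23 is the smallest counterexample.

p = 23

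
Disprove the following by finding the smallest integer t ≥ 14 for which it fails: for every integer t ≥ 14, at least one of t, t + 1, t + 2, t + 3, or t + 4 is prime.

For t = 14, 15, 16, 17, 18, 19, 20, 21, 22, 23 the conclusion holds.
t = 24: 24 = 2 × 12; 25 = 5 × 5; 26 = 2 × 13; 27 = 3 × 9; 28 = 2 × 14 — all composite.
Thus t = 24 disproves the claim, and no smaller t works.

t = 24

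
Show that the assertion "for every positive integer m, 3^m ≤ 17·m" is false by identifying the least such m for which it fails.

A counterexample is any positive integer m such that 3^m > 17·m; we check each in order.
For m = 1, 2, 3 the conclusion holds.
m = 4: 3^m = 81 and 17·m = 68, so 81 > 68.
Hence m = 4 is a counterexample.

m = 4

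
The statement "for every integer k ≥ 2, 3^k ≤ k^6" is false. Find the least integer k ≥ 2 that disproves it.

A counterexample is any integer k ≥ 2 such that 3^k > k^6; we check each in order.
For k = 2, 3, 4, 5, …, 12, 13, 14 the conclusion holds.
k = 15: 3^k = 14348907 and k^6 = 11390625, so 14348907 > 11390625.

k = 15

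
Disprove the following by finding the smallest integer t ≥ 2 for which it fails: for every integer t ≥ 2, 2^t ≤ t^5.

The first 21 eligible values, up to t = 22, all satisfy the conclusion.
t = 23: 2^t = 8388608 and t^5 = 6436343, so 8388608 > 6436343.
So t = 23 is the smallest counterexample.

t = 23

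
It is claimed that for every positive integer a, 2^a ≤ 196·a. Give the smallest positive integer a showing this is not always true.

The first 11 eligible values, up to a = 11, all satisfy the conclusion.
a = 12: 2^a = 4096 and 196·a = 2352, so 4096 > 2352.
So a = 12 is the smallest counterexample.

a = 12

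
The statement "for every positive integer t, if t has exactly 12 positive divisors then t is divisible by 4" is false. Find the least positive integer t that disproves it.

t = 90

We need the least positive integer t for which t has exactly 12 positive divisors but t is not divisible by 4.
For t = 60, 72, 84 the conclusion holds.
t = 90: τ(90) = 12; 90 mod 4 = 2.
Hence t = 90 is a counterexample.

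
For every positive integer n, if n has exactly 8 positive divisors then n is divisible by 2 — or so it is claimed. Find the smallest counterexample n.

n = 105

A counterexample is any positive integer n such that n has exactly 8 positive divisors but n is not divisible by 2; we check each in order.
For n = 24, 30, 40, 42, …, 88, 102, 104 the conclusion holds.
n = 105: τ(105) = 8; 105 mod 2 = 1.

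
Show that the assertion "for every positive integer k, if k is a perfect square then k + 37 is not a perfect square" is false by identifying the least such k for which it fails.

We need the least positive integer k for which k is a perfect square but k + 37 is a perfect square.
For k = 1, 4, 9, 16, …, 225, 256, 289 the conclusion holds.
k = 324: 324 = 18² and 324 + 37 = 361 = 19².
Thus k = 324 disproves the claim, and no smaller k works.

k = 324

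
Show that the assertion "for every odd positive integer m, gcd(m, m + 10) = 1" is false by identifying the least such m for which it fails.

For m = 1, 3 the conclusion holds.
m = 5: gcd(5, 15) = 5.

m = 5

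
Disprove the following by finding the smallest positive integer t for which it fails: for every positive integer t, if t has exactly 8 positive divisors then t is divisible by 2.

t = 105

A counterexample is any positive integer t such that t has exactly 8 positive divisors but t is not divisible by 2; we check each in order.
For t = 24, 30, 40, 42, …, 88, 102, 104 the conclusion holds.
t = 105: τ(105) = 8; 105 mod 2 = 1.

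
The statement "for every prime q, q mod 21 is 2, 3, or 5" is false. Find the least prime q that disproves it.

q = 7

A counterexample is any prime q such that the claim fails; we check each in order.
q = 2: 2 mod 21 = 2.
q = 3: 3 mod 21 = 3.
q = 5: 5 mod 21 = 5.
q = 7: 7 mod 21 = 7 — not in {2, 3, 5}.
Hence q = 7 is a counterexample.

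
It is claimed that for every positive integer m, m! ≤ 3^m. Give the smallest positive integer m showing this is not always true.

We need the least positive integer m for which m! > 3^m.
m = 1: m! = 1 and 3^m = 3, so 1 ≤ 3.
m = 2: m! = 2 and 3^m = 9, so 2 ≤ 9.
m = 3: m! = 6 and 3^m = 27, so 6 ≤ 27.
m = 4: m! = 24 and 3^m = 81, so 24 ≤ 81.
m = 5: m! = 120 and 3^m = 243, so 120 ≤ 243.
m = 6: m! = 720 and 3^m = 729, so 720 ≤ 729.
m = 7: m! = 5040 and 3^m = 2187, so 5040 > 2187.
Hence m = 7 is a counterexample.

m = 7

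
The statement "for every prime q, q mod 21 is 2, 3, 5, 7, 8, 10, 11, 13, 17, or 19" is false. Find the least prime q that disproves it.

q = 37

For q = 2, 3, 5, 7, …, 23, 29, 31 the conclusion holds.
q = 37: 37 mod 21 = 16 — not in {2, 3, 5, 7, 8, 10, 11, 13, 17, 19}.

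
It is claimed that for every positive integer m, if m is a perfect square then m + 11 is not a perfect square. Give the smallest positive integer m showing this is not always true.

m = 25

The first 4 eligible values, up to m = 16, all satisfy the conclusion.
m = 25: 25 = 5² and 25 + 11 = 36 = 6².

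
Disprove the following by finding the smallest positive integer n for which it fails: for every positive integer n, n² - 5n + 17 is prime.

n = 13

Check each positive integer n in order until n² - 5n + 17 is not prime.
For n = 1, 2, 3, 4, …, 10, 11, 12 the conclusion holds.
n = 13: n² - 5n + 17 = 121 = 11 × 11, composite.
Thus n = 13 disproves the claim, and no smaller n works.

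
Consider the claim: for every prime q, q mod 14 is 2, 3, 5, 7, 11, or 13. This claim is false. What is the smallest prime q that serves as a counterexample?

q = 23

We need the least prime q for which the claim fails.
For q = 2, 3, 5, 7, 11, 13, 17, 19 the conclusion holds.
q = 23: 23 mod 14 = 9 — not in {2, 3, 5, 7, 11, 13}.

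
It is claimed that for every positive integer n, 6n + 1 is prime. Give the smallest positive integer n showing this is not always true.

n = 4

We need the least positive integer n for which 6n + 1 is not prime.
For n = 1, 2, 3 the conclusion holds.
n = 4: 6n + 1 = 25 = 5 × 5, composite.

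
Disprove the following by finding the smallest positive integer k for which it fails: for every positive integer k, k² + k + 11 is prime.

k = 10

Check each positive integer k in order until k² + k + 11 is not prime.
The first 9 eligible values, up to k = 9, all satisfy the conclusion.
k = 10: k² + k + 11 = 121 = 11 × 11, composite.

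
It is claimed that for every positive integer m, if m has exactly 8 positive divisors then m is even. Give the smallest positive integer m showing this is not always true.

m = 105

A counterexample is any positive integer m such that m has exactly 8 positive divisors but m is odd; we check each in order.
For m = 24, 30, 40, 42, …, 88, 102, 104 the conclusion holds.
m = 105: divisors of 105: 1, 3, 5, 7, 15, 21, 35, 105; 105 is odd.
Hence m = 105 is a counterexample.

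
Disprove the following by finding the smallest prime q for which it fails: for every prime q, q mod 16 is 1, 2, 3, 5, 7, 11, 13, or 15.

We need the least prime q for which the claim fails.
For q = 2, 3, 5, 7, …, 29, 31, 37 the conclusion holds.
q = 41: 41 mod 16 = 9 — not in {1, 2, 3, 5, 7, 11, 13, 15}.

q = 41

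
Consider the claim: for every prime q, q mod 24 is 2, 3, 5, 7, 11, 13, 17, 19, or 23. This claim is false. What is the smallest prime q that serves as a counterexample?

Check each prime q in order until the claim fails.
The first 20 eligible values, up to q = 71, all satisfy the conclusion.
q = 73: 73 mod 24 = 1 — not in {2, 3, 5, 7, 11, 13, 17, 19, 23}.

q = 73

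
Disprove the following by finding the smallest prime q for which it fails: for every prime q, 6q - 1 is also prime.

q = 2: 6q - 1 = 11, prime.
q = 3: 6q - 1 = 17, prime.
q = 5: 6q - 1 = 29, prime.
q = 7: 6q - 1 = 41, prime.
q = 11: 6q - 1 = 65 = 5 × 13, not prime.
So q = 11 is the smallest counterexample.

q = 11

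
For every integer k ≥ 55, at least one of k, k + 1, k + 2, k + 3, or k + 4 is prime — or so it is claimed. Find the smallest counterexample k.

We need the least integer k ≥ 55 for which k, k + 1, k + 2, k + 3, k + 4 are all composite.
For k = 55, 56, 57, 58, 59, 60, 61 the conclusion holds.
k = 62: 62 = 2 × 31; 63 = 3 × 21; 64 = 2 × 32; 65 = 5 × 13; 66 = 2 × 33 — all composite.
So k = 62 is the smallest counterexample.

k = 62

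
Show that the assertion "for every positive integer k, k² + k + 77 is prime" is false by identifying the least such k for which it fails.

We need the least positive integer k for which k² + k + 77 is not prime.
The first 5 eligible values, up to k = 5, all satisfy the conclusion.
k = 6: k² + k + 77 = 119 = 7 × 17, composite.
Thus k = 6 disproves the claim, and no smaller k works.

k = 6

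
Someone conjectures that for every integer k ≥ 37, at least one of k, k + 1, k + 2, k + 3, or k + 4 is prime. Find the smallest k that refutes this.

The first 11 eligible values, up to k = 47, all satisfy the conclusion.
k = 48: 48 = 2 × 24; 49 = 7 × 7; 50 = 2 × 25; 51 = 3 × 17; 52 = 2 × 26 — all composite.

k = 48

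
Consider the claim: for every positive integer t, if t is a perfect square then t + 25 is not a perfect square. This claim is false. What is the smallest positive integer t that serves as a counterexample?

For t = 1, 4, 9, 16, …, 81, 100, 121 the conclusion holds.
t = 144: 144 = 12² and 144 + 25 = 169 = 13².

t = 144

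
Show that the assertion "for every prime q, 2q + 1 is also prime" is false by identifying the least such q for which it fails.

We need the least prime q for which 2q + 1 is not prime.
q = 2: 2q + 1 = 5, prime.
q = 3: 2q + 1 = 7, prime.
q = 5: 2q + 1 = 11, prime.
q = 7: 2q + 1 = 15 = 3 × 5, not prime.

q = 7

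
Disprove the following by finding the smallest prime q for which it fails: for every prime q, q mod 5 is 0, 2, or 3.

q = 11

We need the least prime q for which the claim fails.
The first 4 eligible values, up to q = 7, all satisfy the conclusion.
q = 11: 11 mod 5 = 1 — not in {0, 2, 3}.
Thus q = 11 disproves the claim, and no smaller q works.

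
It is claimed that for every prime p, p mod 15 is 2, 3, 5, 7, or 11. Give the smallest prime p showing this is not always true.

p = 13

We need the least prime p for which the claim fails.
p = 2: 2 mod 15 = 2.
p = 3: 3 mod 15 = 3.
p = 5: 5 mod 15 = 5.
p = 7: 7 mod 15 = 7.
p = 11: 11 mod 15 = 11.
p = 13: 13 mod 15 = 13 — not in {2, 3, 5, 7, 11}.
So p = 13 is the smallest counterexample.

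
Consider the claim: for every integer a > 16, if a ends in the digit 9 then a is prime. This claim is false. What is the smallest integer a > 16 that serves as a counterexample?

A counterexample is any integer a > 16 such that a ends in the digit 9 but a is not prime; we check each in order.
For a = 19, 29 the conclusion holds.
a = 39: 39 ends in 9; 39 = 3 × 13, composite.
So a = 39 is the smallest counterexample.

a = 39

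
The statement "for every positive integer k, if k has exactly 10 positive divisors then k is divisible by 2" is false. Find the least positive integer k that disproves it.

k = 405

A counterexample is any positive integer k such that k has exactly 10 positive divisors but k is not divisible by 2; we check each in order.
For k = 48, 80, 112, 162, 176, 208, 272, 304, 368 the conclusion holds.
k = 405: τ(405) = 10; 405 mod 2 = 1.
Thus k = 405 disproves the claim, and no smaller k works.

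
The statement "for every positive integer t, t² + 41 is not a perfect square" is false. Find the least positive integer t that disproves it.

We need the least positive integer t for which t² + 41 is a perfect square.
The first 19 eligible values, up to t = 19, all satisfy the conclusion.
t = 20: 20² + 41 = 441 = 21², a perfect square.
Hence t = 20 is a counterexample.

t = 20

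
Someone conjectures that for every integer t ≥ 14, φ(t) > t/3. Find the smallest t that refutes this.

t = 18

Check each integer t ≥ 14 in order until the claim fails.
For t = 14, 15, 16, 17 the conclusion holds.
t = 18: φ(18) = 6 and 18/3 = 6, so φ(18) ≤ 18/3.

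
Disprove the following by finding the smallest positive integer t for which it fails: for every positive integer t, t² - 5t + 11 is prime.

We need the least positive integer t for which t² - 5t + 11 is not prime.
For t = 1, 2, 3, 4, 5, 6 the conclusion holds.
t = 7: t² - 5t + 11 = 25 = 5 × 5, composite.
Hence t = 7 is a counterexample.

t = 7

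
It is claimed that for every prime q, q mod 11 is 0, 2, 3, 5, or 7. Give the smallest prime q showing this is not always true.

Check each prime q in order until the claim fails.
For q = 2, 3, 5, 7, 11, 13 the conclusion holds.
q = 17: 17 mod 11 = 6 — not in {0, 2, 3, 5, 7}.

q = 17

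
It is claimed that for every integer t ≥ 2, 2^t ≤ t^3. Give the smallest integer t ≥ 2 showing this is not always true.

t = 10

A counterexample is any integer t ≥ 2 such that 2^t > t^3; we check each in order.
For t = 2, 3, 4, 5, 6, 7, 8, 9 the conclusion holds.
t = 10: 2^t = 1024 and t^3 = 1000, so 1024 > 1000.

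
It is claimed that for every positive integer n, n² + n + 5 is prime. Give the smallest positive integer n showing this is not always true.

n = 4

n = 1: n² + n + 5 = 7, prime.
n = 2: n² + n + 5 = 11, prime.
n = 3: n² + n + 5 = 17, prime.
n = 4: n² + n + 5 = 25 = 5 × 5, composite.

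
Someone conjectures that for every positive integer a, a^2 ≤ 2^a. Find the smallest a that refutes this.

We need the least positive integer a for which a^2 > 2^a.
a = 1: a^2 = 1 and 2^a = 2, so 1 ≤ 2.
a = 2: a^2 = 4 and 2^a = 4, so 4 ≤ 4.
a = 3: a^2 = 9 and 2^a = 8, so 9 > 8.

a = 3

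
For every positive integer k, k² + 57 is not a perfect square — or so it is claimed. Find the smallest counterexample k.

Check each positive integer k in order until k² + 57 is a perfect square.
k = 1: 1² + 57 = 58, not a perfect square.
k = 2: 2² + 57 = 61, not a perfect square.
k = 3: 3² + 57 = 66, not a perfect square.
k = 4: 4² + 57 = 73, not a perfect square.
k = 5: 5² + 57 = 82, not a perfect square.
k = 6: 6² + 57 = 93, not a perfect square.
k = 7: 7² + 57 = 106, not a perfect square.
k = 8: 8² + 57 = 121 = 11², a perfect square.
Hence k = 8 is a counterexample.

k = 8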